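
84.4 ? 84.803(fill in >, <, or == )<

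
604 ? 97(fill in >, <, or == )>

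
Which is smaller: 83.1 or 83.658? 83.1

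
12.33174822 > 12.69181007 False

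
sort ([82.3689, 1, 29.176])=[1, 29.176, 82.3689]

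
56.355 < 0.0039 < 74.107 False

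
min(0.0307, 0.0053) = 0.0053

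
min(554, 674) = 554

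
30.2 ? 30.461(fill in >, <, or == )<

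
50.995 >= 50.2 True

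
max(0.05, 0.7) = 0.7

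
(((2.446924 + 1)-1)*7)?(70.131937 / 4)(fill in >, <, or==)<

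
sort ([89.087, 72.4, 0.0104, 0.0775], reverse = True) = [89.087, 72.4, 0.0775, 0.0104]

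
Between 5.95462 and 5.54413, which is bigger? 5.95462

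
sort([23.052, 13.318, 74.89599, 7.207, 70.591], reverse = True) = [74.89599, 70.591, 23.052, 13.318, 7.207]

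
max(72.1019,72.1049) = 72.1049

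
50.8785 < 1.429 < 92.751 False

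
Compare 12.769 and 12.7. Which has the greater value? 12.769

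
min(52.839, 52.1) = 52.1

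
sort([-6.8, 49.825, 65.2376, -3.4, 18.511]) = [-6.8, -3.4, 18.511, 49.825, 65.2376]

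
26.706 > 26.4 True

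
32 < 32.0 False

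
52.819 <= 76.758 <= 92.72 True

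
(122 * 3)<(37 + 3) False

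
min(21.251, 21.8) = 21.251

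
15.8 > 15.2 True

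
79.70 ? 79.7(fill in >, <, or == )==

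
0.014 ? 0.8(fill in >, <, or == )<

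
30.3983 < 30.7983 True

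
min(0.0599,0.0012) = 0.0012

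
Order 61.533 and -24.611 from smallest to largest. -24.611, 61.533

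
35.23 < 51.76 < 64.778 True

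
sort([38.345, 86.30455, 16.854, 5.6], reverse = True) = [86.30455, 38.345, 16.854, 5.6]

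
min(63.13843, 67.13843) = 63.13843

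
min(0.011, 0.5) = 0.011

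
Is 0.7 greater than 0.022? Yes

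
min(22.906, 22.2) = 22.2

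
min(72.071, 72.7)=72.071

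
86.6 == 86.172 False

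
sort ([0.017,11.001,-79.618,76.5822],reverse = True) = [76.5822,11.001,0.017,-79.618]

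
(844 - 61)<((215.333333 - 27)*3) False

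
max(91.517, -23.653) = 91.517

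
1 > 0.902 True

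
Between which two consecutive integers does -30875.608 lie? -30876 and -30875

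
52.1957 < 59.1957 True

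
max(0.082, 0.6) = 0.6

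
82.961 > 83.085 False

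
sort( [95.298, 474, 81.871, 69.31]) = [69.31, 81.871, 95.298, 474]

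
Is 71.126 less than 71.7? Yes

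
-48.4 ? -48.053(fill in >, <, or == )<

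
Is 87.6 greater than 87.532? Yes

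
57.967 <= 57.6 False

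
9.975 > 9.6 True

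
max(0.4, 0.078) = 0.4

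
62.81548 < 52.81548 False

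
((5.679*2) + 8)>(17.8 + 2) False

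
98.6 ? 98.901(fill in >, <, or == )<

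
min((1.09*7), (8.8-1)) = 7.63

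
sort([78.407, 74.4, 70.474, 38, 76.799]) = [38, 70.474, 74.4, 76.799, 78.407]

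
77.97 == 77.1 False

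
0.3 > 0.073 True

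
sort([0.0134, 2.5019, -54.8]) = [-54.8, 0.0134, 2.5019]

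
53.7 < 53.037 False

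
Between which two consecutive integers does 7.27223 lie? 7 and 8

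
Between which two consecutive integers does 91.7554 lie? 91 and 92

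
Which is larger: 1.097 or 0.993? 1.097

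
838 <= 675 False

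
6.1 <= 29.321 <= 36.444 True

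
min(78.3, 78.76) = 78.3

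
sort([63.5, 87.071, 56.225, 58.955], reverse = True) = [87.071, 63.5, 58.955, 56.225]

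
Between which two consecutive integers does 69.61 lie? 69 and 70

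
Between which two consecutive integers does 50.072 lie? 50 and 51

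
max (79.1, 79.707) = 79.707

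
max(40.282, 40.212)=40.282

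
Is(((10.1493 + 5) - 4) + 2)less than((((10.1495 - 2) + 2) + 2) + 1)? Yes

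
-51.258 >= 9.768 False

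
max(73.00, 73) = 73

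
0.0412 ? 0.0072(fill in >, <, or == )>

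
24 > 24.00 False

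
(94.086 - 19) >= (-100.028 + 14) True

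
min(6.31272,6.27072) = 6.27072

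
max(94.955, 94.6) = 94.955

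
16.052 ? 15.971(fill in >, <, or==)>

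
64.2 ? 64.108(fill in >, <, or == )>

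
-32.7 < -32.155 True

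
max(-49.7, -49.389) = -49.389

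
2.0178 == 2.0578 False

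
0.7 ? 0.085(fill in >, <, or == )>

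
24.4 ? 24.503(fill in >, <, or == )<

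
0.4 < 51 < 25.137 False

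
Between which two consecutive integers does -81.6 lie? -82 and -81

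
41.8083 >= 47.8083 False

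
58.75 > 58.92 False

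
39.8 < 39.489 False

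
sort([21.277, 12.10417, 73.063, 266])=[12.10417, 21.277, 73.063, 266]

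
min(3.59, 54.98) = 3.59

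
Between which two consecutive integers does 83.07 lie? 83 and 84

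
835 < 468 False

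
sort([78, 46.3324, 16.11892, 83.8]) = [16.11892, 46.3324, 78, 83.8]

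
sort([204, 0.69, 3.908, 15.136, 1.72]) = [0.69, 1.72, 3.908, 15.136, 204]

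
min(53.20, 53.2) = 53.20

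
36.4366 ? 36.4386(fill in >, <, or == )<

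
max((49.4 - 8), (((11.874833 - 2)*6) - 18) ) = 41.4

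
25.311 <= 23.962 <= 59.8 False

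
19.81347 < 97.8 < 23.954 False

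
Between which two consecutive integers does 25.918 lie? 25 and 26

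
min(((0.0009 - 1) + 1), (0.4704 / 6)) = 0.0009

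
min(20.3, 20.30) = 20.3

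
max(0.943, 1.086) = 1.086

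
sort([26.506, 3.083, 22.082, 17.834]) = [3.083, 17.834, 22.082, 26.506]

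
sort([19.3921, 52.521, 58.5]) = [19.3921, 52.521, 58.5]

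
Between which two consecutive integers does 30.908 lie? 30 and 31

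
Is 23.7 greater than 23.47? Yes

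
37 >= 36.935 True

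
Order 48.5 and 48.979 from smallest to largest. 48.5, 48.979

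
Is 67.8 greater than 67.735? Yes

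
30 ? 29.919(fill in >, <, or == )>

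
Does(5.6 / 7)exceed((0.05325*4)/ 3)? Yes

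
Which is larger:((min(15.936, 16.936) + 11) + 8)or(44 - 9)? (44 - 9)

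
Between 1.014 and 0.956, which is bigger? 1.014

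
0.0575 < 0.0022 False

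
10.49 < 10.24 False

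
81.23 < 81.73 True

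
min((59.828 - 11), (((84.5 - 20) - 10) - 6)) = 48.5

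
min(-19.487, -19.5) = -19.5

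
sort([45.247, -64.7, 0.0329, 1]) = [-64.7, 0.0329, 1, 45.247]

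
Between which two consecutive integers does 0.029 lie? 0 and 1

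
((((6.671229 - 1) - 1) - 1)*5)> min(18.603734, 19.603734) False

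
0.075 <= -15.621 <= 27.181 False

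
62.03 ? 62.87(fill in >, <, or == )<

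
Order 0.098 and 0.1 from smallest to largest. 0.098, 0.1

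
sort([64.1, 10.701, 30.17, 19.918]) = [10.701, 19.918, 30.17, 64.1]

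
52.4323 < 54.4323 True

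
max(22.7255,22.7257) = 22.7257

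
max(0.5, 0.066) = 0.5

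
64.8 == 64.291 False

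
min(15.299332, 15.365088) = 15.299332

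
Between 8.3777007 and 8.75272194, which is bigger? 8.75272194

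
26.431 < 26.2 False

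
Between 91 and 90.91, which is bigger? 91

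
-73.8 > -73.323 False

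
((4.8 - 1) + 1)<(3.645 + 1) False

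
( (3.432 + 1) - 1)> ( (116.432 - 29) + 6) False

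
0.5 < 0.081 False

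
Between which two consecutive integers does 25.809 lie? 25 and 26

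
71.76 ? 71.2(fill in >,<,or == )>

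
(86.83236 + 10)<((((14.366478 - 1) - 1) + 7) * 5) True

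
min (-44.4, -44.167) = -44.4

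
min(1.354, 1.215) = 1.215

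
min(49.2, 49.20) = 49.2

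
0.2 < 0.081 False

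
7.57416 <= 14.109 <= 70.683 True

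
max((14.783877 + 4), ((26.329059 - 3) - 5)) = 18.783877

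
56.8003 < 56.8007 True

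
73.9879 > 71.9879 True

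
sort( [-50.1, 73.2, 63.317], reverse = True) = [73.2, 63.317, -50.1]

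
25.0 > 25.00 False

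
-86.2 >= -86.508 True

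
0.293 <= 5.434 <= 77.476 True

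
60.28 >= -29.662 True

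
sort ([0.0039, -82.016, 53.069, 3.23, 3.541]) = [-82.016, 0.0039, 3.23, 3.541, 53.069]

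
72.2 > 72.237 False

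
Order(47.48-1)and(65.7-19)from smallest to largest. (47.48-1), (65.7-19)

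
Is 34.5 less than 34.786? Yes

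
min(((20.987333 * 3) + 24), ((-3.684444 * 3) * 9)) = -99.479988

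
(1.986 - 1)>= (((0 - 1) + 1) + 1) False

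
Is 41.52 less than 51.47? Yes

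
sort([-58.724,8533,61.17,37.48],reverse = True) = [8533,61.17,37.48,-58.724]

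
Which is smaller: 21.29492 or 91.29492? 21.29492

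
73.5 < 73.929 True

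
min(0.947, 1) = 0.947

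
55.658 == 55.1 False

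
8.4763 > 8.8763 False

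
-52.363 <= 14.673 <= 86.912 True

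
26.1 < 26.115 True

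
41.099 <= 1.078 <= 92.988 False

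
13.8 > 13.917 False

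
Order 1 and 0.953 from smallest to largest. 0.953, 1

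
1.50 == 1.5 True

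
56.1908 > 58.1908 False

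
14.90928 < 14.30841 False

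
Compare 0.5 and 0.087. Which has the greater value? 0.5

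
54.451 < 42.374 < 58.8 False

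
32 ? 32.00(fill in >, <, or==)==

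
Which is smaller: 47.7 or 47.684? 47.684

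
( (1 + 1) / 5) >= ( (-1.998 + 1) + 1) True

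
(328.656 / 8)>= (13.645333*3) True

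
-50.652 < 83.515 True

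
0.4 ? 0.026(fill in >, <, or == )>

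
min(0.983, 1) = 0.983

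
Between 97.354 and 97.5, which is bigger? 97.5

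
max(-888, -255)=-255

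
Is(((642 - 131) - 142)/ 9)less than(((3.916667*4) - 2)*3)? Yes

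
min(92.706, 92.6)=92.6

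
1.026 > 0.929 True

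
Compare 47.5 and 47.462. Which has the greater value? 47.5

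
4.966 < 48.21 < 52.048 True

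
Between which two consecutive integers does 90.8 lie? 90 and 91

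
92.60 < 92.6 False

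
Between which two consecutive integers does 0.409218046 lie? 0 and 1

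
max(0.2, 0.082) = 0.2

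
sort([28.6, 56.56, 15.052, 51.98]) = [15.052, 28.6, 51.98, 56.56]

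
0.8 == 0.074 False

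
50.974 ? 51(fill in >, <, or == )<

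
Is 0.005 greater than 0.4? No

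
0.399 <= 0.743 True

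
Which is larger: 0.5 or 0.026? 0.5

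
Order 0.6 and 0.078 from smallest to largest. 0.078, 0.6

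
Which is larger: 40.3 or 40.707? 40.707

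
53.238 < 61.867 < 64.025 True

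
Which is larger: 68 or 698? 698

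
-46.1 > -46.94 True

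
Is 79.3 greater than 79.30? No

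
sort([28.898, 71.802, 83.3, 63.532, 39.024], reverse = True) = [83.3, 71.802, 63.532, 39.024, 28.898]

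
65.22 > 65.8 False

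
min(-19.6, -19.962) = -19.962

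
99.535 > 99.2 True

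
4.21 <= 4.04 False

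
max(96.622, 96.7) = 96.7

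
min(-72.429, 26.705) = -72.429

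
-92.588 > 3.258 False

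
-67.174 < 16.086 True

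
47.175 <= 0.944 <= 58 False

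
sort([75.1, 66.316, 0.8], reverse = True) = [75.1, 66.316, 0.8]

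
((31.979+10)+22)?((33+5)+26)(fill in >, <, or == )<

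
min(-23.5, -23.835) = -23.835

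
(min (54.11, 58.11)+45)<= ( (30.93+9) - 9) False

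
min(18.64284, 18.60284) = 18.60284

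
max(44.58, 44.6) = 44.6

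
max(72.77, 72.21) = 72.77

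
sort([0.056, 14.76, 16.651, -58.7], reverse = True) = [16.651, 14.76, 0.056, -58.7]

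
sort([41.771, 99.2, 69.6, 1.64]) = [1.64, 41.771, 69.6, 99.2]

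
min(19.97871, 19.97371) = 19.97371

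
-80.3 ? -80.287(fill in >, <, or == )<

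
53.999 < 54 True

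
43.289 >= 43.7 False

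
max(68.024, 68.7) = 68.7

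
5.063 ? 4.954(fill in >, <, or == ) >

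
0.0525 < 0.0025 False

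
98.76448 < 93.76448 False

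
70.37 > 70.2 True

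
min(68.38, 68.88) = 68.38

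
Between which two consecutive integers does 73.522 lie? 73 and 74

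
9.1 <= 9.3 True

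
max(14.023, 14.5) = 14.5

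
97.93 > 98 False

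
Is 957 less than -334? No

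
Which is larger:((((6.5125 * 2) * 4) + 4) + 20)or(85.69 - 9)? (85.69 - 9)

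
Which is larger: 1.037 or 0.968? 1.037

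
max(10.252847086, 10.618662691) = 10.618662691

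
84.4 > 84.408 False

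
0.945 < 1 True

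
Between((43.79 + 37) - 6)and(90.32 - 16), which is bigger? ((43.79 + 37) - 6)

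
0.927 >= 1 False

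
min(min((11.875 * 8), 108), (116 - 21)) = 95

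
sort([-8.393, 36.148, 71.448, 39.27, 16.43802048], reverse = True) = [71.448, 39.27, 36.148, 16.43802048, -8.393]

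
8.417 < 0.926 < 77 False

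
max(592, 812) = 812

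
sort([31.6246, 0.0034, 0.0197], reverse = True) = [31.6246, 0.0197, 0.0034]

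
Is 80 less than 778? Yes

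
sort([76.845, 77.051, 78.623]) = [76.845, 77.051, 78.623]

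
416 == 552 False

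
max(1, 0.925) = 1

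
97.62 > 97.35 True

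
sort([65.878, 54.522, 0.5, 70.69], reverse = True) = [70.69, 65.878, 54.522, 0.5]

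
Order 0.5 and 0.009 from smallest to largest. 0.009,0.5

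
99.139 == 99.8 False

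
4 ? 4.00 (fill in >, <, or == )==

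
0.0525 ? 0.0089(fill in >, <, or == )>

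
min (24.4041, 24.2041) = 24.2041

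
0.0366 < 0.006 False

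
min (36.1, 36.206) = 36.1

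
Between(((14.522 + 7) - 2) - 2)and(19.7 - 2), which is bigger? (19.7 - 2)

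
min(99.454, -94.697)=-94.697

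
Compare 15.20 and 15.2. They are equal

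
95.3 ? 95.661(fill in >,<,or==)<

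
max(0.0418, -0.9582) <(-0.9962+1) False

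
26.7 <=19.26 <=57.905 False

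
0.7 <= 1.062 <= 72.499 True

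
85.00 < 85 False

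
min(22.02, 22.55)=22.02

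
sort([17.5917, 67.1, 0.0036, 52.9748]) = [0.0036, 17.5917, 52.9748, 67.1]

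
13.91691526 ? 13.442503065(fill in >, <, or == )>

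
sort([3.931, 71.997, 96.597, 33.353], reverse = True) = [96.597, 71.997, 33.353, 3.931]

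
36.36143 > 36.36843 False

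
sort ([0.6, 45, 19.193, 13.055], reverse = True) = [45, 19.193, 13.055, 0.6]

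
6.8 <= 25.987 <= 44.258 True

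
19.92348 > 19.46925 True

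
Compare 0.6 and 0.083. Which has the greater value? 0.6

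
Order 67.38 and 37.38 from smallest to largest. 37.38, 67.38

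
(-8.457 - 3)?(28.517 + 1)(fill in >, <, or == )<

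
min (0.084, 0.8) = 0.084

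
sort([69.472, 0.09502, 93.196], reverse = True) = [93.196, 69.472, 0.09502]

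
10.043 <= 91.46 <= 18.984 False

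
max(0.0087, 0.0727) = 0.0727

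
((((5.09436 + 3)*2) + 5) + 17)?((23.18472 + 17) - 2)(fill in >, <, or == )>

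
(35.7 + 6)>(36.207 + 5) True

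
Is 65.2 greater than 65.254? No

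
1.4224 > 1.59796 False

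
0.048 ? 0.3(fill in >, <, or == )<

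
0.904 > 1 False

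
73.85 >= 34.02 True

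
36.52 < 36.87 True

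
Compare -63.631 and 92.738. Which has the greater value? 92.738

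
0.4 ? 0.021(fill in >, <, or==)>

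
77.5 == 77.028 False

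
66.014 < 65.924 False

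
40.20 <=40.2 True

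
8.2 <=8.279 True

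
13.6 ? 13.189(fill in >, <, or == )>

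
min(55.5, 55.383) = 55.383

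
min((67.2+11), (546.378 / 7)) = 78.054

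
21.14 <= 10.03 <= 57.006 False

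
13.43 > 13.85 False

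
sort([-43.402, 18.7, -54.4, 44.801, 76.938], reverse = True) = [76.938, 44.801, 18.7, -43.402, -54.4]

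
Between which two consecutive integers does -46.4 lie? -47 and -46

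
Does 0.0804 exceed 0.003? Yes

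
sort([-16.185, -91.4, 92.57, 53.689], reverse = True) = [92.57, 53.689, -16.185, -91.4]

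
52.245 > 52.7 False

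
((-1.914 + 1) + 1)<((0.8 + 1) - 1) True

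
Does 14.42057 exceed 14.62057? No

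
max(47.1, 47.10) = 47.10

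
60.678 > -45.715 True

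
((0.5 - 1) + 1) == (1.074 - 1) False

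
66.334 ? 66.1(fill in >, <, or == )>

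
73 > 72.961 True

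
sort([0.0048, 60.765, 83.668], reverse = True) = [83.668, 60.765, 0.0048]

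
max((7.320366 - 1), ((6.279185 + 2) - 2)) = 6.320366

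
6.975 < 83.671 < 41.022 False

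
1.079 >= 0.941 True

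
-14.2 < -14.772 False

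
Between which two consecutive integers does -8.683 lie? -9 and -8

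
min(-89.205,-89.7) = -89.7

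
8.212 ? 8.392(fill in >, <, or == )<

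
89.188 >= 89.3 False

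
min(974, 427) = 427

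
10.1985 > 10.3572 False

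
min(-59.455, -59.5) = -59.5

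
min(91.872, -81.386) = -81.386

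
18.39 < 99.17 True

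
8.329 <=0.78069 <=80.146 False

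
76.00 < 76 False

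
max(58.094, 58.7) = 58.7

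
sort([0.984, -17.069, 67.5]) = [-17.069, 0.984, 67.5]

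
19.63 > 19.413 True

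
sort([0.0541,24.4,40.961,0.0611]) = [0.0541,0.0611,24.4,40.961]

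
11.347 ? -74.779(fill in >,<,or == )>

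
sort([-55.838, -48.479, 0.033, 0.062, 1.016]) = [-55.838, -48.479, 0.033, 0.062, 1.016]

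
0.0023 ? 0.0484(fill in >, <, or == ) <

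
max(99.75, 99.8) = 99.8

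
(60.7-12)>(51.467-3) True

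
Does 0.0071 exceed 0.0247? No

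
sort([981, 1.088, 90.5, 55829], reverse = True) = [55829, 981, 90.5, 1.088]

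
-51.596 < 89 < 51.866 False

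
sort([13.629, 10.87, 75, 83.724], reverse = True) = [83.724, 75, 13.629, 10.87]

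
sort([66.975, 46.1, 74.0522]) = [46.1, 66.975, 74.0522]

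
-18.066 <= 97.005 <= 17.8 False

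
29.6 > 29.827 False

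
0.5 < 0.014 False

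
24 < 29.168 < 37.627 True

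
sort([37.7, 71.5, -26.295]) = [-26.295, 37.7, 71.5]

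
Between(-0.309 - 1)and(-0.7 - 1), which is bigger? (-0.309 - 1)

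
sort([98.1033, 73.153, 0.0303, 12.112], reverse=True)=[98.1033, 73.153, 12.112, 0.0303]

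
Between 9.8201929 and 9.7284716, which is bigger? 9.8201929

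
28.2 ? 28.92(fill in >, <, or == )<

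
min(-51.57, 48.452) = -51.57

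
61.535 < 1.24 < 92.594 False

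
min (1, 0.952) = 0.952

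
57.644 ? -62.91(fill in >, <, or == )>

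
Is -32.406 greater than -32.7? Yes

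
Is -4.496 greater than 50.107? No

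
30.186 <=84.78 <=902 True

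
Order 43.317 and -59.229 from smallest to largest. -59.229, 43.317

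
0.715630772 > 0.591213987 True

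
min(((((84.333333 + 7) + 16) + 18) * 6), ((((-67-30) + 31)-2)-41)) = -109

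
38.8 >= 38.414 True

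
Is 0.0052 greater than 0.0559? No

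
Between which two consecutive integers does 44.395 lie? 44 and 45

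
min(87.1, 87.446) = 87.1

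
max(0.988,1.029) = 1.029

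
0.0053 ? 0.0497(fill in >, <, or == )<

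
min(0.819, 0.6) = 0.6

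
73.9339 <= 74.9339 True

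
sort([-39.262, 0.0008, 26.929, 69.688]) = [-39.262, 0.0008, 26.929, 69.688]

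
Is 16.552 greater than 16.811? No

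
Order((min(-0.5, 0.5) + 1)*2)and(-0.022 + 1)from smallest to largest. (-0.022 + 1), ((min(-0.5, 0.5) + 1)*2)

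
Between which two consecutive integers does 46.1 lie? 46 and 47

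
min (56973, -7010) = -7010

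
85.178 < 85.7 True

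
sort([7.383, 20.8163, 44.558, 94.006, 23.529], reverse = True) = [94.006, 44.558, 23.529, 20.8163, 7.383]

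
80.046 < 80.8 True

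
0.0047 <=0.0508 True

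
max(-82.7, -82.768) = -82.7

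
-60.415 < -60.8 False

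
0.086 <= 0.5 True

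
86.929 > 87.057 False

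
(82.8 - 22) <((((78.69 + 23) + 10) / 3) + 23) False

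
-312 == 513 False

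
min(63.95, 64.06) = 63.95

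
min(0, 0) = 0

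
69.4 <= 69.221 False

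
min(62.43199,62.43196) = 62.43196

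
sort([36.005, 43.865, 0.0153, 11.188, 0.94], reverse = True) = [43.865, 36.005, 11.188, 0.94, 0.0153]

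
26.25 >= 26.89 False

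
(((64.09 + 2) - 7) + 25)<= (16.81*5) False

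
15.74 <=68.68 True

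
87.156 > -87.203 True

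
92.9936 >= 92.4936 True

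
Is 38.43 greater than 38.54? No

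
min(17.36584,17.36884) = 17.36584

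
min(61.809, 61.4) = 61.4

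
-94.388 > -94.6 True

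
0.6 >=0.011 True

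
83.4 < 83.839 True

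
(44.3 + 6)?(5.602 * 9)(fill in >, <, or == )<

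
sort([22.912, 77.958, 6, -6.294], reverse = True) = [77.958, 22.912, 6, -6.294]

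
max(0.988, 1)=1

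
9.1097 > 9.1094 True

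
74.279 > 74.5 False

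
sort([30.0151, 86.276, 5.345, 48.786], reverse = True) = [86.276, 48.786, 30.0151, 5.345]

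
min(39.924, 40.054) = 39.924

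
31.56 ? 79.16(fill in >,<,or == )<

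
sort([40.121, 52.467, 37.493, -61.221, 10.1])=[-61.221, 10.1, 37.493, 40.121, 52.467]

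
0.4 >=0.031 True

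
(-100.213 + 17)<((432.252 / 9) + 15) True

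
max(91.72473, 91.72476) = 91.72476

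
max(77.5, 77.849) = 77.849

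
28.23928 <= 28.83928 True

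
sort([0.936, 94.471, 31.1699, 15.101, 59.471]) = [0.936, 15.101, 31.1699, 59.471, 94.471]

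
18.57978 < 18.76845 True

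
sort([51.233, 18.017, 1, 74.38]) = [1, 18.017, 51.233, 74.38]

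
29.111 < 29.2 True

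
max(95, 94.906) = 95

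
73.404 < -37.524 False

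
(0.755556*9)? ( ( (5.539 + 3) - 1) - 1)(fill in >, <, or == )>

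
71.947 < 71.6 False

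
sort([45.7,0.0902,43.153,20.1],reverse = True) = [45.7,43.153,20.1,0.0902]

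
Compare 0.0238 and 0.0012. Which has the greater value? 0.0238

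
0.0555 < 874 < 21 False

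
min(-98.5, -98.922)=-98.922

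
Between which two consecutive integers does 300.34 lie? 300 and 301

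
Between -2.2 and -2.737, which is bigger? -2.2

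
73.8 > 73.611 True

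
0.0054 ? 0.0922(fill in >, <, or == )<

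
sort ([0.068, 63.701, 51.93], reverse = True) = [63.701, 51.93, 0.068]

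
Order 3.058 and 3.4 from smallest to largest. 3.058,3.4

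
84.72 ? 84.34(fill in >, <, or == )>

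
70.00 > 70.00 False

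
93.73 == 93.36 False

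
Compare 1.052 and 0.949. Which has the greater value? 1.052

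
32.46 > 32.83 False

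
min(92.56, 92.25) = 92.25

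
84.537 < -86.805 False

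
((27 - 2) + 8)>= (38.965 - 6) True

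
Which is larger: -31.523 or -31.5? -31.5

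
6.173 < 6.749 True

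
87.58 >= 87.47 True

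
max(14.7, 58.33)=58.33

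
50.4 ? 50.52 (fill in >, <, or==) <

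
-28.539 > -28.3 False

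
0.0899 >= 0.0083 True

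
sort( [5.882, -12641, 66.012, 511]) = [-12641, 5.882, 66.012, 511]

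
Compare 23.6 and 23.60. They are equal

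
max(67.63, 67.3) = 67.63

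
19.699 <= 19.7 True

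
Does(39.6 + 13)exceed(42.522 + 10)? Yes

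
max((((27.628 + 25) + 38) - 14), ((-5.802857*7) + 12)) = 76.628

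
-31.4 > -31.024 False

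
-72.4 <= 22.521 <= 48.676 True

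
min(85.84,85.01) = 85.01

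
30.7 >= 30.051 True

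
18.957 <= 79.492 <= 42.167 False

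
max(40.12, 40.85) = 40.85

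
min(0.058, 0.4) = 0.058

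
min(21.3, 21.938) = 21.3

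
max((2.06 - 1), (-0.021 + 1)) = 1.06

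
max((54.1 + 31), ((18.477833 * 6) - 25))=85.866998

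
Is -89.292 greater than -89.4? Yes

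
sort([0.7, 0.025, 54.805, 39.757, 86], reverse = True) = [86, 54.805, 39.757, 0.7, 0.025]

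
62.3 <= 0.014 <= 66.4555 False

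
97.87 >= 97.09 True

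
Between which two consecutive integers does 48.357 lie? 48 and 49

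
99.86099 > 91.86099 True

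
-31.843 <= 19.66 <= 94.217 True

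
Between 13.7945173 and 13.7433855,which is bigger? 13.7945173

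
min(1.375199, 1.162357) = 1.162357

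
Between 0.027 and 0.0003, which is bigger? 0.027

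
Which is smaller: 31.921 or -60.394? -60.394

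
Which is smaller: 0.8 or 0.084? 0.084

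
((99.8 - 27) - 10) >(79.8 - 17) False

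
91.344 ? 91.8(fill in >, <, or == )<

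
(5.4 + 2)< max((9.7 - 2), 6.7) True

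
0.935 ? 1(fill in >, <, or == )<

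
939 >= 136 True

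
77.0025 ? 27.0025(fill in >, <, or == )>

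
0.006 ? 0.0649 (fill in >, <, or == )<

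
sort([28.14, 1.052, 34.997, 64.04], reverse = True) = [64.04, 34.997, 28.14, 1.052]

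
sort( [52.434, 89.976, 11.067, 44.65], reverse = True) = [89.976, 52.434, 44.65, 11.067]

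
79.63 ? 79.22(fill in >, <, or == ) >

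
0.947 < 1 True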